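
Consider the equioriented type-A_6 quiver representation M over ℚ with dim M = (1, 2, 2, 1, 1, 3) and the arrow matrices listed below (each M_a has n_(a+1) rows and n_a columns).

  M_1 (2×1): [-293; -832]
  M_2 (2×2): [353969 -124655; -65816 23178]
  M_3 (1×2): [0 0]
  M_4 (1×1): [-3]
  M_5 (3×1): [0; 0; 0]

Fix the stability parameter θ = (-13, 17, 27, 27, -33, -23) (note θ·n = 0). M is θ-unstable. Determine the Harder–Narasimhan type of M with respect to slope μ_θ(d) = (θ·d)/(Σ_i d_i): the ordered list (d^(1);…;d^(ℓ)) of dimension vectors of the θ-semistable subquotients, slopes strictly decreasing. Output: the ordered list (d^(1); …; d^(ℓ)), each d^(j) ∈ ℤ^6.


Interval decomposition of M: I[1,3], I[2,3], I[4,5], I[6,6]^3.
HN type (ℓ=5): μ^(1)=27; μ^(2)=17; μ^(3)=-3; μ^(4)=-13; μ^(5)=-23

((0, 0, 2, 0, 0, 0); (0, 2, 0, 0, 0, 0); (0, 0, 0, 1, 1, 0); (1, 0, 0, 0, 0, 0); (0, 0, 0, 0, 0, 3))


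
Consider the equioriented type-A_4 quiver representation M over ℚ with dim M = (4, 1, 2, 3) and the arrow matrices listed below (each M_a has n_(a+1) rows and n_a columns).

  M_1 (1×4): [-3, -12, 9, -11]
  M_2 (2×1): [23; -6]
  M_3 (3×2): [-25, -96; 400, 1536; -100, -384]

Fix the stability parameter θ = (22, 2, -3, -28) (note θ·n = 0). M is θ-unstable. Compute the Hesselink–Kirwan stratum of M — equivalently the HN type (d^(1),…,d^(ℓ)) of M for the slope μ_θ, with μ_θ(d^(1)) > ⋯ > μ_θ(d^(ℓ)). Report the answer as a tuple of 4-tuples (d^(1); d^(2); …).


Via rank(M_{q-1}∘⋯∘M_p): M ≅ I[1,1]^3, I[1,4], I[3,3], I[4,4]^2.
μ_θ-semistable layers: μ^(1)=22; μ^(2)=-7/4; μ^(3)=-3; μ^(4)=-28

((3, 0, 0, 0); (1, 1, 1, 1); (0, 0, 1, 0); (0, 0, 0, 2))


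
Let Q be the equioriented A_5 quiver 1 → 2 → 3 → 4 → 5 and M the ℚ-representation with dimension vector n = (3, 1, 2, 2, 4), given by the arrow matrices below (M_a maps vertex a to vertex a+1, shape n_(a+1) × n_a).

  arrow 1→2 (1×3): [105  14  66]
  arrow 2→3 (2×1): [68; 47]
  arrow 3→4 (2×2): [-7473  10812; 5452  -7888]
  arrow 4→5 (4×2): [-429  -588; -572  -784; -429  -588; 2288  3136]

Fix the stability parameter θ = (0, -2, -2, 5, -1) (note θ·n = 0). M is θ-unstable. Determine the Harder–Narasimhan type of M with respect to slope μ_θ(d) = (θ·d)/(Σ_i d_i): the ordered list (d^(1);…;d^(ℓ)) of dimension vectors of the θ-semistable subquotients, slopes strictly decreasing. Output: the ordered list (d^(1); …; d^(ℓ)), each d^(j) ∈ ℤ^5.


Barcode: M ≅ I[1,1]^2, I[1,3], I[3,5], I[4,4], I[5,5]^3. HN layers by μ_θ (6 steps, strictly decreasing):
  μ^(1)=5; μ^(2)=2; μ^(3)=0; μ^(4)=-1; μ^(5)=-4/3; μ^(6)=-2

((0, 0, 0, 1, 0); (0, 0, 0, 1, 1); (2, 0, 0, 0, 0); (0, 0, 0, 0, 3); (1, 1, 1, 0, 0); (0, 0, 1, 0, 0))


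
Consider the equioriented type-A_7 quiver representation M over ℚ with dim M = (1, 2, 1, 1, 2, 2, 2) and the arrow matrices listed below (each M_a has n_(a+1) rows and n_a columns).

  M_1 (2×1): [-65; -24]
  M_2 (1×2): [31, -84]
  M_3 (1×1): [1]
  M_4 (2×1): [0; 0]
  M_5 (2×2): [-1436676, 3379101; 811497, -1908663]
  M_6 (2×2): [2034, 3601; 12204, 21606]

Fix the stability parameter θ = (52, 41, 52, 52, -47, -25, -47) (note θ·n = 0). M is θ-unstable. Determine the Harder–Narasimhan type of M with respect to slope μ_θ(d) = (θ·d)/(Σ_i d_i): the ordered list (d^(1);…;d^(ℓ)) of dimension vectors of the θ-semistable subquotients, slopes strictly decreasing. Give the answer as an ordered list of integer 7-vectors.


Barcode: M ≅ I[1,4], I[2,2], I[5,6], I[5,7], I[7,7]. HN layers by μ_θ (6 steps, strictly decreasing):
  μ^(1)=52; μ^(2)=93/2; μ^(3)=41; μ^(4)=-25; μ^(5)=-36; μ^(6)=-47

((0, 0, 1, 1, 0, 0, 0); (1, 1, 0, 0, 0, 0, 0); (0, 1, 0, 0, 0, 0, 0); (0, 0, 0, 0, 0, 1, 0); (0, 0, 0, 0, 0, 1, 1); (0, 0, 0, 0, 2, 0, 1))


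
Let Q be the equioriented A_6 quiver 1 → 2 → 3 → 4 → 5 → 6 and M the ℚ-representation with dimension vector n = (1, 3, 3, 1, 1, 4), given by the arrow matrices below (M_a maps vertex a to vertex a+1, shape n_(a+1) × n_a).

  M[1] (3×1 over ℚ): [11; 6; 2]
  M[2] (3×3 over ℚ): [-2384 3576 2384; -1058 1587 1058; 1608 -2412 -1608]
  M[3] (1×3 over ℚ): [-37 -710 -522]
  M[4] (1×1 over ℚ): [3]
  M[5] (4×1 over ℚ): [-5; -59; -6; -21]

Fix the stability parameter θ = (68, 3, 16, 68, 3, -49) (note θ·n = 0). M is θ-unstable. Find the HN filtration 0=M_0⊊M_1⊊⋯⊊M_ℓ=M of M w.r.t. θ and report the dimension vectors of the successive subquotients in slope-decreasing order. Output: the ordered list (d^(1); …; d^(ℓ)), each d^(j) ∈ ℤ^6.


Via rank(M_{q-1}∘⋯∘M_p): M ≅ I[1,2], I[2,2], I[2,6], I[3,3]^2, I[6,6]^3.
μ_θ-semistable layers: μ^(1)=71/2; μ^(2)=16; μ^(3)=19/2; μ^(4)=3; μ^(5)=-49

((1, 1, 0, 0, 0, 0); (0, 0, 2, 0, 0, 0); (0, 0, 1, 1, 1, 1); (0, 2, 0, 0, 0, 0); (0, 0, 0, 0, 0, 3))


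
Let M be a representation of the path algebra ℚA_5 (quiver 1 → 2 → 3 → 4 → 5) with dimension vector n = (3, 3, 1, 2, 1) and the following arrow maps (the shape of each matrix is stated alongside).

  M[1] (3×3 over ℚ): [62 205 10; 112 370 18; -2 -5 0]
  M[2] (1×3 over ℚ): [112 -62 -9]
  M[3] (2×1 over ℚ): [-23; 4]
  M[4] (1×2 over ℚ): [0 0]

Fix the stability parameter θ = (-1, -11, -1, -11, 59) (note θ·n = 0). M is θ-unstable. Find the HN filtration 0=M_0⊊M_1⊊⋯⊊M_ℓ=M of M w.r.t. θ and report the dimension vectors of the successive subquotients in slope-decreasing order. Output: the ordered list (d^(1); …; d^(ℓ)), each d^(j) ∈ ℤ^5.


Barcode: M ≅ I[1,1], I[1,2], I[1,4], I[2,2], I[4,4], I[5,5]. HN layers by μ_θ (4 steps, strictly decreasing):
  μ^(1)=59; μ^(2)=-1; μ^(3)=-6; μ^(4)=-11

((0, 0, 0, 0, 1); (1, 0, 0, 0, 0); (2, 2, 1, 1, 0); (0, 1, 0, 1, 0))


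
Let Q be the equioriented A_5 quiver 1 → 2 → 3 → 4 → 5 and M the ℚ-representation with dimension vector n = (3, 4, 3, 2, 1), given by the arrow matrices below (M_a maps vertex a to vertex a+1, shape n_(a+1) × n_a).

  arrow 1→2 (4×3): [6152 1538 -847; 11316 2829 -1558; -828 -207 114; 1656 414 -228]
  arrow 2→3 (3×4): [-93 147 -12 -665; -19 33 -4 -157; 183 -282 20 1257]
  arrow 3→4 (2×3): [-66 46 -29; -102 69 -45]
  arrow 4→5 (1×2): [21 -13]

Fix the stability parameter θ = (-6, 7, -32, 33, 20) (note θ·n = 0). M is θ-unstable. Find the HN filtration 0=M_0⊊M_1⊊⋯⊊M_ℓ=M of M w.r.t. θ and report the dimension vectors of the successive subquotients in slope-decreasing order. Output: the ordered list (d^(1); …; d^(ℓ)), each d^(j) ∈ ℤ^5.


Via rank(M_{q-1}∘⋯∘M_p): M ≅ I[1,1], I[1,4], I[1,5], I[2,2], I[2,3].
μ_θ-semistable layers: μ^(1)=33; μ^(2)=53/2; μ^(3)=7; μ^(4)=-6; μ^(5)=-31/3; μ^(6)=-25/2

((0, 0, 0, 1, 0); (0, 0, 0, 1, 1); (0, 1, 0, 0, 0); (1, 0, 0, 0, 0); (2, 2, 2, 0, 0); (0, 1, 1, 0, 0))


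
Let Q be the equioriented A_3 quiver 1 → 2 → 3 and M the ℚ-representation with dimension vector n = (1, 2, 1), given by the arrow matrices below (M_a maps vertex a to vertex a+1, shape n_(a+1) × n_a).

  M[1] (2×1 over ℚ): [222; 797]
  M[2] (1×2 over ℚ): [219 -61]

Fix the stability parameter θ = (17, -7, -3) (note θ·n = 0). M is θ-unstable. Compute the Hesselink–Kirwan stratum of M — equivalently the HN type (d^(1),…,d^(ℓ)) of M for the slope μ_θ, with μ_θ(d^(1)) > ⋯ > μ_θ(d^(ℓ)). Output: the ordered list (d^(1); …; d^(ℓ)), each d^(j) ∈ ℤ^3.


Barcode: M ≅ I[1,3], I[2,2]. HN layers by μ_θ (2 steps, strictly decreasing):
  μ^(1)=7/3; μ^(2)=-7

((1, 1, 1); (0, 1, 0))


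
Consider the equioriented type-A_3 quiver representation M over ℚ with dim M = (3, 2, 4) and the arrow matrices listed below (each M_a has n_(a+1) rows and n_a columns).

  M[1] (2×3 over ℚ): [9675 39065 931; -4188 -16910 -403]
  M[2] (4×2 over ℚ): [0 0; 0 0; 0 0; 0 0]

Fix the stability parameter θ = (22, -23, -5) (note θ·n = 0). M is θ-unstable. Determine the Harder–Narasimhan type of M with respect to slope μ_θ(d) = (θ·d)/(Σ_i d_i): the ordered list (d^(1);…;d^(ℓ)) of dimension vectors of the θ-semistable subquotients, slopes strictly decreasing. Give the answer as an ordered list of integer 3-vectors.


Barcode: M ≅ I[1,1], I[1,2]^2, I[3,3]^4. HN layers by μ_θ (3 steps, strictly decreasing):
  μ^(1)=22; μ^(2)=-1/2; μ^(3)=-5

((1, 0, 0); (2, 2, 0); (0, 0, 4))


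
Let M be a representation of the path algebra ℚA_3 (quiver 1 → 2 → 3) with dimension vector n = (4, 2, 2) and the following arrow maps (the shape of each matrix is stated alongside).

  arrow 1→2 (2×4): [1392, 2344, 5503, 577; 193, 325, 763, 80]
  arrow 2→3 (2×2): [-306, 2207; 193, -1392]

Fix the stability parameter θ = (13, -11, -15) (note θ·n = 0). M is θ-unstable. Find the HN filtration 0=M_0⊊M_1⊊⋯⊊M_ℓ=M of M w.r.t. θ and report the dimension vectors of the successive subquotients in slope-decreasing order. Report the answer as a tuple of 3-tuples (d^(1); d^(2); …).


Via rank(M_{q-1}∘⋯∘M_p): M ≅ I[1,1]^2, I[1,3]^2.
μ_θ-semistable layers: μ^(1)=13; μ^(2)=-13/3

((2, 0, 0); (2, 2, 2))


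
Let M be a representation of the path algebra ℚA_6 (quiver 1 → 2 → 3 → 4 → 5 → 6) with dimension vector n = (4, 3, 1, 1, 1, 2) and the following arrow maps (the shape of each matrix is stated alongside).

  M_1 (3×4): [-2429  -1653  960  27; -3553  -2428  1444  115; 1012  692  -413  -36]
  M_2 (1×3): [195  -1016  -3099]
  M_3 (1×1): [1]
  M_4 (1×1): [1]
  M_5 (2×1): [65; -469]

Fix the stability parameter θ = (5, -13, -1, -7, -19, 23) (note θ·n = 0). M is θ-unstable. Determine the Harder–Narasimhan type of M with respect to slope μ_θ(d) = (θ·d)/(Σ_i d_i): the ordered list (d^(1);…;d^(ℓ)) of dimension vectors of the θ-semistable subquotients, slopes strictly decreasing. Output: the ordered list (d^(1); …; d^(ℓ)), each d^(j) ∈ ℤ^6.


Interval decomposition of M: I[1,1], I[1,2]^2, I[1,6], I[6,6].
HN type (ℓ=4): μ^(1)=23; μ^(2)=5; μ^(3)=-4; μ^(4)=-7

((0, 0, 0, 0, 0, 2); (1, 0, 0, 0, 0, 0); (2, 2, 0, 0, 0, 0); (1, 1, 1, 1, 1, 0))


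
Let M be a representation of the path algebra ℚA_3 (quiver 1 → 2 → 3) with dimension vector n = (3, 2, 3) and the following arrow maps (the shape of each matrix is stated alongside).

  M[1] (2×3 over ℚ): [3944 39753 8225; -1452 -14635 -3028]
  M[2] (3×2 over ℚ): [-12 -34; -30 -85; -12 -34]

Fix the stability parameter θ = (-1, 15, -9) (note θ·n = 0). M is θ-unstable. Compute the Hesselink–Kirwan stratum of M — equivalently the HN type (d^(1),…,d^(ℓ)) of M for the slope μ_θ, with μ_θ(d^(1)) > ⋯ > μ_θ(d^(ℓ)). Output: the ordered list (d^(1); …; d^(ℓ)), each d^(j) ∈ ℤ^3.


Barcode: M ≅ I[1,1], I[1,2], I[1,3], I[3,3]^2. HN layers by μ_θ (4 steps, strictly decreasing):
  μ^(1)=15; μ^(2)=3; μ^(3)=-1; μ^(4)=-9

((0, 1, 0); (0, 1, 1); (3, 0, 0); (0, 0, 2))


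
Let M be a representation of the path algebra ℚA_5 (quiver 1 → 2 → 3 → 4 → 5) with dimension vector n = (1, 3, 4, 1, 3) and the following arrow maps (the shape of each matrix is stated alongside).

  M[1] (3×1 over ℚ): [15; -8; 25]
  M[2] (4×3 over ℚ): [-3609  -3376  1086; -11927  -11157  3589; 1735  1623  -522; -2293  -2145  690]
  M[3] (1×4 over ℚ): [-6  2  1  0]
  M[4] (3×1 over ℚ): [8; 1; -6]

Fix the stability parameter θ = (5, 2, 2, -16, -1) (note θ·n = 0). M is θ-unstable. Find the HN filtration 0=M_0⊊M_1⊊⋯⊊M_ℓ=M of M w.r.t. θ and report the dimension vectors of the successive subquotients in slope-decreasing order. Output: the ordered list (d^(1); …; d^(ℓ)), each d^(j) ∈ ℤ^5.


Barcode: M ≅ I[1,5], I[2,3]^2, I[3,3], I[5,5]^2. HN layers by μ_θ (3 steps, strictly decreasing):
  μ^(1)=2; μ^(2)=-1; μ^(3)=-7/4

((0, 2, 3, 0, 0); (0, 0, 0, 0, 3); (1, 1, 1, 1, 0))


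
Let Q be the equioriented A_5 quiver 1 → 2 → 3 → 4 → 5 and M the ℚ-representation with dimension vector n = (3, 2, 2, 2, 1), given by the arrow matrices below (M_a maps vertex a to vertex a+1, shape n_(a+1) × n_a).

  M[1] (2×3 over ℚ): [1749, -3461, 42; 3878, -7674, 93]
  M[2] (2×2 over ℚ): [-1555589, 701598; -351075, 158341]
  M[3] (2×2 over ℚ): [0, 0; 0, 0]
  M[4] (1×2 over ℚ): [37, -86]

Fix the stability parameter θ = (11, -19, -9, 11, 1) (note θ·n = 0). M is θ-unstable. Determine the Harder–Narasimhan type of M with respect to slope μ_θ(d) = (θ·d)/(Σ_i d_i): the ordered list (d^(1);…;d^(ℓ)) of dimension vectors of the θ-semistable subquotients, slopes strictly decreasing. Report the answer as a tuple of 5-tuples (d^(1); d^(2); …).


Barcode: M ≅ I[1,1], I[1,3]^2, I[4,4], I[4,5]. HN layers by μ_θ (3 steps, strictly decreasing):
  μ^(1)=11; μ^(2)=6; μ^(3)=-17/3

((1, 0, 0, 1, 0); (0, 0, 0, 1, 1); (2, 2, 2, 0, 0))


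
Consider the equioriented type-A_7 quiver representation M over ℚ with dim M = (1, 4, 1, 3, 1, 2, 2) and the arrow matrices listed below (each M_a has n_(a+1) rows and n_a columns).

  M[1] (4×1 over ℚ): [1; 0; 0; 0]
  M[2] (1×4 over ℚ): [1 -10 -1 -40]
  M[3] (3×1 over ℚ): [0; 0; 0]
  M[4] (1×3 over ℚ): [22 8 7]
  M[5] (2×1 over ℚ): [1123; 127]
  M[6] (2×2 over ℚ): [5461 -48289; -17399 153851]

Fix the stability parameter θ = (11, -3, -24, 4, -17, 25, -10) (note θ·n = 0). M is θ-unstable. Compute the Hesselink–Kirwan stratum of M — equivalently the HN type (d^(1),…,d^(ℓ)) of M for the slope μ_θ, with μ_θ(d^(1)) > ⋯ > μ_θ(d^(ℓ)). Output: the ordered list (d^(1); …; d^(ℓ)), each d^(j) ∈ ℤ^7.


Barcode: M ≅ I[1,3], I[2,2]^3, I[4,4]^2, I[4,6], I[6,7], I[7,7]. HN layers by μ_θ (7 steps, strictly decreasing):
  μ^(1)=25; μ^(2)=15/2; μ^(3)=4; μ^(4)=-3; μ^(5)=-16/3; μ^(6)=-13/2; μ^(7)=-10

((0, 0, 0, 0, 0, 1, 0); (0, 0, 0, 0, 0, 1, 1); (0, 0, 0, 2, 0, 0, 0); (0, 3, 0, 0, 0, 0, 0); (1, 1, 1, 0, 0, 0, 0); (0, 0, 0, 1, 1, 0, 0); (0, 0, 0, 0, 0, 0, 1))


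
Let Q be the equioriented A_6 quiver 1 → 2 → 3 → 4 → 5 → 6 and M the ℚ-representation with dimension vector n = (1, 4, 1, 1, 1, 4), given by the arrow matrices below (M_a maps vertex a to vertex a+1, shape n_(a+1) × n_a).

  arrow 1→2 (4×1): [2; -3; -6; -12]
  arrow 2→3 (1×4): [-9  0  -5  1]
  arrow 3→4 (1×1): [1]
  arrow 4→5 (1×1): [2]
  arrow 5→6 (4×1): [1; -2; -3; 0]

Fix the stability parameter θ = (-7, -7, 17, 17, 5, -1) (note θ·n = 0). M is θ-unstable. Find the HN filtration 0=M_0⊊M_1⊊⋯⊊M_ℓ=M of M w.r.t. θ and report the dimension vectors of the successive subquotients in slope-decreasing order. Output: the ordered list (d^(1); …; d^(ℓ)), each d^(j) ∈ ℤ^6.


Via rank(M_{q-1}∘⋯∘M_p): M ≅ I[1,2], I[2,2]^2, I[2,6], I[6,6]^3.
μ_θ-semistable layers: μ^(1)=19/2; μ^(2)=-1; μ^(3)=-7

((0, 0, 1, 1, 1, 1); (0, 0, 0, 0, 0, 3); (1, 4, 0, 0, 0, 0))


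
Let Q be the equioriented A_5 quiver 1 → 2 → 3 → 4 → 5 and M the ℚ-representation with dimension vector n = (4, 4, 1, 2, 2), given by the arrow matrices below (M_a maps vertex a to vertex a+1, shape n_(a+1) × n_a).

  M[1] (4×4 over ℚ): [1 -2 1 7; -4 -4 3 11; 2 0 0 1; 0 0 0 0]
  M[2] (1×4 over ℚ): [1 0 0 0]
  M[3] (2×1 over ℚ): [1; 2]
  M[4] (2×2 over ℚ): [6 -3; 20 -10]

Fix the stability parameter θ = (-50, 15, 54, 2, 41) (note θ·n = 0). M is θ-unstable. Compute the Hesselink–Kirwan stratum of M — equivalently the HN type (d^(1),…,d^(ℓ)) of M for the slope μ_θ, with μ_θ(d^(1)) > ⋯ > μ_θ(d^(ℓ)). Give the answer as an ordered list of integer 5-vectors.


Interval decomposition of M: I[1,1], I[1,2]^2, I[1,4], I[2,2], I[4,5], I[5,5].
HN type (ℓ=5): μ^(1)=41; μ^(2)=28; μ^(3)=15; μ^(4)=2; μ^(5)=-50

((0, 0, 0, 0, 2); (0, 0, 1, 1, 0); (0, 4, 0, 0, 0); (0, 0, 0, 1, 0); (4, 0, 0, 0, 0))


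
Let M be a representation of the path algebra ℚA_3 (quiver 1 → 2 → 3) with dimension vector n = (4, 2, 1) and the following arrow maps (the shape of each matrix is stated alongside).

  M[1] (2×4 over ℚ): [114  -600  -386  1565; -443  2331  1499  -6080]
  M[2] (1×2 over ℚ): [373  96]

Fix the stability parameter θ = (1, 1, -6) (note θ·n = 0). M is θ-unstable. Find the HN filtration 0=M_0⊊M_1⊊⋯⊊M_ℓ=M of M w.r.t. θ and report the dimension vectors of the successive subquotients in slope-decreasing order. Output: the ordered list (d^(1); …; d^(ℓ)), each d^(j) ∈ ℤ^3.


Interval decomposition of M: I[1,1]^2, I[1,2], I[1,3].
HN type (ℓ=2): μ^(1)=1; μ^(2)=-4/3

((3, 1, 0); (1, 1, 1))


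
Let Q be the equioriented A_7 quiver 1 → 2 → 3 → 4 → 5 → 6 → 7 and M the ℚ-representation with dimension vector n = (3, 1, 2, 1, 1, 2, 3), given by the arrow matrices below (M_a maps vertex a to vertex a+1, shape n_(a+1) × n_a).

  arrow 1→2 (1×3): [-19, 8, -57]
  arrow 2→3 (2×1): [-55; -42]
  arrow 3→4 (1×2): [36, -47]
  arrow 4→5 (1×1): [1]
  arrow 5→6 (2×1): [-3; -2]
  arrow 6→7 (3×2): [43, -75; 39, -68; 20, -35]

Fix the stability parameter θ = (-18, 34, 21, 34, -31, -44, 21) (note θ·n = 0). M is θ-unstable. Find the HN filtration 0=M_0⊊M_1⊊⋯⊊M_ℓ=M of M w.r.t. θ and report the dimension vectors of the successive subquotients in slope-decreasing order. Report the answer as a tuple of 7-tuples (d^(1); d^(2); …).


Via rank(M_{q-1}∘⋯∘M_p): M ≅ I[1,1]^2, I[1,7], I[3,3], I[6,7], I[7,7].
μ_θ-semistable layers: μ^(1)=21; μ^(2)=14/5; μ^(3)=-18; μ^(4)=-44

((0, 0, 1, 0, 0, 0, 3); (0, 1, 1, 1, 1, 1, 0); (3, 0, 0, 0, 0, 0, 0); (0, 0, 0, 0, 0, 1, 0))


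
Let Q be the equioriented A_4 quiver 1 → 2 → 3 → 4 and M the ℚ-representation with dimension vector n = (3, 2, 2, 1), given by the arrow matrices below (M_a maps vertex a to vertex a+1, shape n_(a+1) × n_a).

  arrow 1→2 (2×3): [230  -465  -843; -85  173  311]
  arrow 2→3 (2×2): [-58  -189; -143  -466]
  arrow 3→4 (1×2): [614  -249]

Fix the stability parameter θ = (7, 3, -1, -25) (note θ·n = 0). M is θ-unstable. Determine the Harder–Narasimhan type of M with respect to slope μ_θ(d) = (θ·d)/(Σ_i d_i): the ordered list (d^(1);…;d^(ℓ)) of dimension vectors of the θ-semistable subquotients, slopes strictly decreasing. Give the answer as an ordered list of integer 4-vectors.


Via rank(M_{q-1}∘⋯∘M_p): M ≅ I[1,1], I[1,3], I[1,4].
μ_θ-semistable layers: μ^(1)=7; μ^(2)=3; μ^(3)=-4

((1, 0, 0, 0); (1, 1, 1, 0); (1, 1, 1, 1))


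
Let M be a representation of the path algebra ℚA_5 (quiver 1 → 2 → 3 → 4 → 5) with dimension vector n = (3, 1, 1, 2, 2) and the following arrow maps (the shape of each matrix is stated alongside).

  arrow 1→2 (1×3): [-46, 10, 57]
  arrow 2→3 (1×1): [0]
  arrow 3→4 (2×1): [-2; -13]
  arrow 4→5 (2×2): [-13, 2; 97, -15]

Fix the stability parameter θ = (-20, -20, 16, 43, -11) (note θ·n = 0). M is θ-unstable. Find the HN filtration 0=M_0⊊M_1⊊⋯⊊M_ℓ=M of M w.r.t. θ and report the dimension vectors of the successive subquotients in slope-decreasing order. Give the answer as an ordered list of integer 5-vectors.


Interval decomposition of M: I[1,1]^2, I[1,2], I[3,5], I[4,5].
HN type (ℓ=2): μ^(1)=16; μ^(2)=-20

((0, 0, 1, 2, 2); (3, 1, 0, 0, 0))


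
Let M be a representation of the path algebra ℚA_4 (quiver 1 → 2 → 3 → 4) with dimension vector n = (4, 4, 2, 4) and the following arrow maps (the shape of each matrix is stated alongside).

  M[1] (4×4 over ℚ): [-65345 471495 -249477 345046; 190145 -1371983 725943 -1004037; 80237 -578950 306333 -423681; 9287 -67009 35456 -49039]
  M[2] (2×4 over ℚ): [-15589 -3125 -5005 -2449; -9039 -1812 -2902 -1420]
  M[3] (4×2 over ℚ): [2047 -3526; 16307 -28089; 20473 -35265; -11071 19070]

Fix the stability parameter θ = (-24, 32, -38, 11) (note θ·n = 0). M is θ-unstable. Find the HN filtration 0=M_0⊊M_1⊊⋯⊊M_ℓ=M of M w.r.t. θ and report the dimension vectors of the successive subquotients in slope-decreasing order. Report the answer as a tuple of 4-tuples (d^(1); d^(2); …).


Interval decomposition of M: I[1,2]^2, I[1,4]^2, I[4,4]^2.
HN type (ℓ=4): μ^(1)=32; μ^(2)=11; μ^(3)=-3; μ^(4)=-24

((0, 2, 0, 0); (0, 0, 0, 4); (0, 2, 2, 0); (4, 0, 0, 0))


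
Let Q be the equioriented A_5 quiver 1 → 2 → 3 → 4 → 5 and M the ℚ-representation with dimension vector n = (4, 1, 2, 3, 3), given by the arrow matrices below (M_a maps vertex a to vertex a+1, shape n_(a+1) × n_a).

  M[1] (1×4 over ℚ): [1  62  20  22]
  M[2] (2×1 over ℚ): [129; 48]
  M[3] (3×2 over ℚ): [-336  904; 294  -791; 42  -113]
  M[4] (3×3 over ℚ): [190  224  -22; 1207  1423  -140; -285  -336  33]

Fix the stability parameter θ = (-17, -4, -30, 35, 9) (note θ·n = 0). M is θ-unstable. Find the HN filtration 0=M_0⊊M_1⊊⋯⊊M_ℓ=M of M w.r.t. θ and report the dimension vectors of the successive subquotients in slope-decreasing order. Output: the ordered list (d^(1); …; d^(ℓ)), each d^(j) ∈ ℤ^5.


Barcode: M ≅ I[1,1]^3, I[1,5], I[3,3], I[4,4], I[4,5], I[5,5]. HN layers by μ_θ (5 steps, strictly decreasing):
  μ^(1)=35; μ^(2)=22; μ^(3)=9; μ^(4)=-17; μ^(5)=-30

((0, 0, 0, 1, 0); (0, 0, 0, 2, 2); (0, 0, 0, 0, 1); (4, 1, 1, 0, 0); (0, 0, 1, 0, 0))


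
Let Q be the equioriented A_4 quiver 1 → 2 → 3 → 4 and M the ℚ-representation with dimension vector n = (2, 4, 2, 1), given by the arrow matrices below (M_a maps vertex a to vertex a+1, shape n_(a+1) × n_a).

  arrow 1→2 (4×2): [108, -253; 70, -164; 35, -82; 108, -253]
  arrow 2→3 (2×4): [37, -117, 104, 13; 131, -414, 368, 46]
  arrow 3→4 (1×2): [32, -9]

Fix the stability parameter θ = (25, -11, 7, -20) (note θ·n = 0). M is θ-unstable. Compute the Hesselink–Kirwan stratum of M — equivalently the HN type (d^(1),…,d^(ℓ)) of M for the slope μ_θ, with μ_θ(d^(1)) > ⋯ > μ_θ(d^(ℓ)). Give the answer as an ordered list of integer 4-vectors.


Via rank(M_{q-1}∘⋯∘M_p): M ≅ I[1,3], I[1,4], I[2,2]^2.
μ_θ-semistable layers: μ^(1)=7; μ^(2)=1/4; μ^(3)=-11

((1, 1, 1, 0); (1, 1, 1, 1); (0, 2, 0, 0))


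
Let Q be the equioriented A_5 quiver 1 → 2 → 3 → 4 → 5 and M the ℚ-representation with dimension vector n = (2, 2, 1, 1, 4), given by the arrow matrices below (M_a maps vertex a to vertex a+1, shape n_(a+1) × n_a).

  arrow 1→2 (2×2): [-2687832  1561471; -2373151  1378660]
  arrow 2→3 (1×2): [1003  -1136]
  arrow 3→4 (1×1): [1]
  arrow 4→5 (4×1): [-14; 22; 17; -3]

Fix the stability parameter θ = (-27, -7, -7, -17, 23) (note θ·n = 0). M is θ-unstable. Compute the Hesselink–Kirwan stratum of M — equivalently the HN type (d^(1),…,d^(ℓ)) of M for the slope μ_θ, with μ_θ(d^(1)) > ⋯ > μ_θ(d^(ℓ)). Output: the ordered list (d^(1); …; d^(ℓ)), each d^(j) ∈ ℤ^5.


Barcode: M ≅ I[1,2], I[1,5], I[5,5]^3. HN layers by μ_θ (4 steps, strictly decreasing):
  μ^(1)=23; μ^(2)=-7; μ^(3)=-31/3; μ^(4)=-27

((0, 0, 0, 0, 4); (0, 1, 0, 0, 0); (0, 1, 1, 1, 0); (2, 0, 0, 0, 0))


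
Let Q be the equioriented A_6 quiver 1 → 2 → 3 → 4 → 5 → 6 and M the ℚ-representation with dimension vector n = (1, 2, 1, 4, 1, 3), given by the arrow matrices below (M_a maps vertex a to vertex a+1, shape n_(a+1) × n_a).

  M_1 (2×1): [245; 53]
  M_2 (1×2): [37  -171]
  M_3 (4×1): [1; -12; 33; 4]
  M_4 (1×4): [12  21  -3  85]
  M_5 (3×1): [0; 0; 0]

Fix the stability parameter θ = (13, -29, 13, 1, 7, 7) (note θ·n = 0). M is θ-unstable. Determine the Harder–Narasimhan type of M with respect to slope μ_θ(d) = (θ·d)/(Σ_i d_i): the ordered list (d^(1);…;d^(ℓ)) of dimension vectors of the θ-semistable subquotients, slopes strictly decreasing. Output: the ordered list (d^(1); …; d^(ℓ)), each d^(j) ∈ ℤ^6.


Interval decomposition of M: I[1,5], I[2,2], I[4,4]^3, I[6,6]^3.
HN type (ℓ=4): μ^(1)=7; μ^(2)=1; μ^(3)=-8; μ^(4)=-29

((0, 0, 1, 1, 1, 3); (0, 0, 0, 3, 0, 0); (1, 1, 0, 0, 0, 0); (0, 1, 0, 0, 0, 0))


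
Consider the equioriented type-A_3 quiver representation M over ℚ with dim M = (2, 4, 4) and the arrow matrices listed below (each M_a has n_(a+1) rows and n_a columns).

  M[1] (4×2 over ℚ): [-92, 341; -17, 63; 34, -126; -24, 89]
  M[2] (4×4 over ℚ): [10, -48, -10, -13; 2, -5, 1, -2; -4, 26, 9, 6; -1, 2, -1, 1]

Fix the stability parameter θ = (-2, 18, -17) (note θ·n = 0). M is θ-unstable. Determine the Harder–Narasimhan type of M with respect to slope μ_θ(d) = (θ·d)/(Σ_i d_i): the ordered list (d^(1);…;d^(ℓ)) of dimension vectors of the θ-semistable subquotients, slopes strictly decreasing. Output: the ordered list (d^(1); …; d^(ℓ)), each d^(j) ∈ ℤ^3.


Via rank(M_{q-1}∘⋯∘M_p): M ≅ I[1,3]^2, I[2,3]^2.
μ_θ-semistable layers: μ^(1)=1/2; μ^(2)=-2

((0, 4, 4); (2, 0, 0))


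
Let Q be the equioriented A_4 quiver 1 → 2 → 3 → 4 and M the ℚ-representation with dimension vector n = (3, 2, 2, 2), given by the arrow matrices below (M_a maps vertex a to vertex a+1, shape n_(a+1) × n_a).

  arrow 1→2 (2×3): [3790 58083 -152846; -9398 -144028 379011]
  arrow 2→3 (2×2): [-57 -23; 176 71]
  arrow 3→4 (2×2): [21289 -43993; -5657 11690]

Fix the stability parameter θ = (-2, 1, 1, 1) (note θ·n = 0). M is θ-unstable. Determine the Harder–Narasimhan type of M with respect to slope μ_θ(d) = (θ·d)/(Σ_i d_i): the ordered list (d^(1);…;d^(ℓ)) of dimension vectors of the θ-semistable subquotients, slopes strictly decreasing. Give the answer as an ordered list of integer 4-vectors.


Via rank(M_{q-1}∘⋯∘M_p): M ≅ I[1,1], I[1,4]^2.
μ_θ-semistable layers: μ^(1)=1; μ^(2)=-2

((0, 2, 2, 2); (3, 0, 0, 0))


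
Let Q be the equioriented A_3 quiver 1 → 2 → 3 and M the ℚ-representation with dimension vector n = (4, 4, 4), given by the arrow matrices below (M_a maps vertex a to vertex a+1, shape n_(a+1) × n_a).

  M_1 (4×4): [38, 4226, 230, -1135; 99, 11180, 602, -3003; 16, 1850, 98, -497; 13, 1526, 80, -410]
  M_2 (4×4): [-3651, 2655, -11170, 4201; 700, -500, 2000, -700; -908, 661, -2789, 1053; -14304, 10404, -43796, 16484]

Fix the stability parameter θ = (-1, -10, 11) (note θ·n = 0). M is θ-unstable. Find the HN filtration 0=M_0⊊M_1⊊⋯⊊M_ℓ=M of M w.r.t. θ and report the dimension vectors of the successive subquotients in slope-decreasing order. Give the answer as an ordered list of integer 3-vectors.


Barcode: M ≅ I[1,1]^2, I[1,2]^2, I[2,3]^2, I[3,3]^2. HN layers by μ_θ (4 steps, strictly decreasing):
  μ^(1)=11; μ^(2)=-1; μ^(3)=-11/2; μ^(4)=-10

((0, 0, 4); (2, 0, 0); (2, 2, 0); (0, 2, 0))


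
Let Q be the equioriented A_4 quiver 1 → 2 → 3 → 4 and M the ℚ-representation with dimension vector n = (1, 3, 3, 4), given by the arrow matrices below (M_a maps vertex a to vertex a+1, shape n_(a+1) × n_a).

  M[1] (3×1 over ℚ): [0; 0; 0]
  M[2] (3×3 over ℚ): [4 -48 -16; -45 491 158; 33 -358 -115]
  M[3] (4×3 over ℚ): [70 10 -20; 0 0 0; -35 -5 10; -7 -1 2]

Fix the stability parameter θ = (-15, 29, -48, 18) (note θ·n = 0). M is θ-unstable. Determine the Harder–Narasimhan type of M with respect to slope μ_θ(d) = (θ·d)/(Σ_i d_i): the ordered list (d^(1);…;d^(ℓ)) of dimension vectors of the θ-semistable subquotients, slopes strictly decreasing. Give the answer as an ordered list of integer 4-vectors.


Via rank(M_{q-1}∘⋯∘M_p): M ≅ I[1,1], I[2,3]^2, I[2,4], I[4,4]^3.
μ_θ-semistable layers: μ^(1)=18; μ^(2)=-19/2; μ^(3)=-15

((0, 0, 0, 4); (0, 3, 3, 0); (1, 0, 0, 0))


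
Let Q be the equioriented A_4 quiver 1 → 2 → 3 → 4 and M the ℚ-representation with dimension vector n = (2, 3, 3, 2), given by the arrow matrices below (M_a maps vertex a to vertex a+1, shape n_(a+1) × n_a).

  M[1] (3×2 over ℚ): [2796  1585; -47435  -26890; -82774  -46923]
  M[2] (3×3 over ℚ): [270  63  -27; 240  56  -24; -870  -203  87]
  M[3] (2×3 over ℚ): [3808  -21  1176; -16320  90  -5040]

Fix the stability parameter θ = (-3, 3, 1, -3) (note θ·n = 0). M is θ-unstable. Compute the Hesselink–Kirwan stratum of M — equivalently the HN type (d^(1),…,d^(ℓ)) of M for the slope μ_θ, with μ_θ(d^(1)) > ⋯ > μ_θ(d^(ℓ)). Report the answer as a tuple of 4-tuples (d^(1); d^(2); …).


Barcode: M ≅ I[1,2], I[1,3], I[2,2], I[3,3], I[3,4], I[4,4]. HN layers by μ_θ (5 steps, strictly decreasing):
  μ^(1)=3; μ^(2)=2; μ^(3)=1; μ^(4)=-1; μ^(5)=-3

((0, 2, 0, 0); (0, 1, 1, 0); (0, 0, 1, 0); (0, 0, 1, 1); (2, 0, 0, 1))


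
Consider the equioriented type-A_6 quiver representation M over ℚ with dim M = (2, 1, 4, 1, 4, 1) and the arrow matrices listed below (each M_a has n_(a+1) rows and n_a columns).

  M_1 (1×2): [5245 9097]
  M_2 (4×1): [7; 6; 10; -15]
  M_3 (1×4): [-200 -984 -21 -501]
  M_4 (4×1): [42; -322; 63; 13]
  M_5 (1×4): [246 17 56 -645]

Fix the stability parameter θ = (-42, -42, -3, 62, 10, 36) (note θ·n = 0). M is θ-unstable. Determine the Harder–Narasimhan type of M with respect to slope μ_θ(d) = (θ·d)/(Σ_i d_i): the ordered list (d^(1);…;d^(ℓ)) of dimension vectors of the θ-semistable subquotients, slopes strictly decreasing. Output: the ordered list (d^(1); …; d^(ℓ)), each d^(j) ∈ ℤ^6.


Via rank(M_{q-1}∘⋯∘M_p): M ≅ I[1,1], I[1,6], I[3,3]^3, I[5,5]^3.
μ_θ-semistable layers: μ^(1)=36; μ^(2)=10; μ^(3)=-3; μ^(4)=-42

((0, 0, 0, 1, 1, 1); (0, 0, 0, 0, 3, 0); (0, 0, 4, 0, 0, 0); (2, 1, 0, 0, 0, 0))


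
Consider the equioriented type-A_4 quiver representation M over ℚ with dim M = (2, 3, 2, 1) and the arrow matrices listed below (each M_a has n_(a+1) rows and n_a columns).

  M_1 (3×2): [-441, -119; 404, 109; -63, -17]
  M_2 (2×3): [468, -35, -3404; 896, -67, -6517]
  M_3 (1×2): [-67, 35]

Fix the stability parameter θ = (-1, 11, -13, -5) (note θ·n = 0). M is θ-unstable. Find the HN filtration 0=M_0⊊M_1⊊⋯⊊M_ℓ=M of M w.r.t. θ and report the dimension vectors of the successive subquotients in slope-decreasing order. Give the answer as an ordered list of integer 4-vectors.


Barcode: M ≅ I[1,3], I[1,4], I[2,2]. HN layers by μ_θ (3 steps, strictly decreasing):
  μ^(1)=11; μ^(2)=-1; μ^(3)=-2

((0, 1, 0, 0); (1, 1, 1, 0); (1, 1, 1, 1))


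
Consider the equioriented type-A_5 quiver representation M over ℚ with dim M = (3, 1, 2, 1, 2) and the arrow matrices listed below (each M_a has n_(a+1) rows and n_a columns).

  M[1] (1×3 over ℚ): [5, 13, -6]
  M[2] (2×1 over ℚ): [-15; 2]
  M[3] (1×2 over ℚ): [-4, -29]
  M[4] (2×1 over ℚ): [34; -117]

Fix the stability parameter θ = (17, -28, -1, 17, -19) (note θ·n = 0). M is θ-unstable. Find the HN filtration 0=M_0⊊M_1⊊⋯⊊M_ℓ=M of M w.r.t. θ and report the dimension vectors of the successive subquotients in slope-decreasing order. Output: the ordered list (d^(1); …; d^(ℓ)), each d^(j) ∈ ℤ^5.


Via rank(M_{q-1}∘⋯∘M_p): M ≅ I[1,1]^2, I[1,5], I[3,3], I[5,5].
μ_θ-semistable layers: μ^(1)=17; μ^(2)=-1; μ^(3)=-11/2; μ^(4)=-19

((2, 0, 0, 0, 0); (0, 0, 2, 1, 1); (1, 1, 0, 0, 0); (0, 0, 0, 0, 1))


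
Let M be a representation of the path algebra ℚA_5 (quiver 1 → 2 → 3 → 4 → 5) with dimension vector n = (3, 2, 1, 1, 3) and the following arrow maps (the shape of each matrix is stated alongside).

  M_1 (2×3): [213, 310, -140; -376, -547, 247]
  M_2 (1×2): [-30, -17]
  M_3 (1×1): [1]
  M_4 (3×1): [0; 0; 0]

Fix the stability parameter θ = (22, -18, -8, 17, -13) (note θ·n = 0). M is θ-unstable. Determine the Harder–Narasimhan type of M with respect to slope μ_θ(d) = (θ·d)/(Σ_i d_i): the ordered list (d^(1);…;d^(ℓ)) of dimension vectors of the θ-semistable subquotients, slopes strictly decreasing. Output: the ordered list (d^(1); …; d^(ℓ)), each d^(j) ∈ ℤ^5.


Interval decomposition of M: I[1,1], I[1,2], I[1,4], I[5,5]^3.
HN type (ℓ=5): μ^(1)=22; μ^(2)=17; μ^(3)=2; μ^(4)=-4/3; μ^(5)=-13

((1, 0, 0, 0, 0); (0, 0, 0, 1, 0); (1, 1, 0, 0, 0); (1, 1, 1, 0, 0); (0, 0, 0, 0, 3))


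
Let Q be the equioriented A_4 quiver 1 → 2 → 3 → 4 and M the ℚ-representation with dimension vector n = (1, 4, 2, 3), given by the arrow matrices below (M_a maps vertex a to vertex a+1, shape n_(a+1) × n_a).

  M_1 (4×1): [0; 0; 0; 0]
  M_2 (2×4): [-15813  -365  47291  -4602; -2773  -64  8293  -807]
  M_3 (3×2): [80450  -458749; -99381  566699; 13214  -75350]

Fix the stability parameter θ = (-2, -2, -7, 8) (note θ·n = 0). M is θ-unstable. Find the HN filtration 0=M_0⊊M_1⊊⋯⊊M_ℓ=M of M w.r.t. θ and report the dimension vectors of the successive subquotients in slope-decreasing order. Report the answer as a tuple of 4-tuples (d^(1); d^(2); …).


Barcode: M ≅ I[1,1], I[2,2]^2, I[2,4]^2, I[4,4]. HN layers by μ_θ (3 steps, strictly decreasing):
  μ^(1)=8; μ^(2)=-2; μ^(3)=-9/2

((0, 0, 0, 3); (1, 2, 0, 0); (0, 2, 2, 0))


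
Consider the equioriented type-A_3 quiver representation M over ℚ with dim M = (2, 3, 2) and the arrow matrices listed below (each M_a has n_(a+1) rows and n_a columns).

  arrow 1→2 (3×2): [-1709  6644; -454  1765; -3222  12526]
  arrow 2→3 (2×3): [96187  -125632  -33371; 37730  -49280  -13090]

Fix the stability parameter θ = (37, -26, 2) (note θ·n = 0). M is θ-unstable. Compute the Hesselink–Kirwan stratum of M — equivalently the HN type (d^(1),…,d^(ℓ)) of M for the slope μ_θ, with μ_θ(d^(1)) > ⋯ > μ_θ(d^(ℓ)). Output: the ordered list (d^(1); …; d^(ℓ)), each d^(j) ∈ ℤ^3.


Interval decomposition of M: I[1,2], I[1,3], I[2,2], I[3,3].
HN type (ℓ=4): μ^(1)=11/2; μ^(2)=13/3; μ^(3)=2; μ^(4)=-26

((1, 1, 0); (1, 1, 1); (0, 0, 1); (0, 1, 0))


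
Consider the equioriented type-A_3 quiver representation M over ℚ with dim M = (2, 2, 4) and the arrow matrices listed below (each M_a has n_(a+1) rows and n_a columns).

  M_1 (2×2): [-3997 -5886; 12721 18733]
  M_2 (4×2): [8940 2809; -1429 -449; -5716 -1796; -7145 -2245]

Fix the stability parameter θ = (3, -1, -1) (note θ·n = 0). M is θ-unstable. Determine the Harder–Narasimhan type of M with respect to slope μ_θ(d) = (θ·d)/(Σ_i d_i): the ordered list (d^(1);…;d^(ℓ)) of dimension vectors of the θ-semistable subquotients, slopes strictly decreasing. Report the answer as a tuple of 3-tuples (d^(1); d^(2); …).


Via rank(M_{q-1}∘⋯∘M_p): M ≅ I[1,3]^2, I[3,3]^2.
μ_θ-semistable layers: μ^(1)=1/3; μ^(2)=-1

((2, 2, 2); (0, 0, 2))


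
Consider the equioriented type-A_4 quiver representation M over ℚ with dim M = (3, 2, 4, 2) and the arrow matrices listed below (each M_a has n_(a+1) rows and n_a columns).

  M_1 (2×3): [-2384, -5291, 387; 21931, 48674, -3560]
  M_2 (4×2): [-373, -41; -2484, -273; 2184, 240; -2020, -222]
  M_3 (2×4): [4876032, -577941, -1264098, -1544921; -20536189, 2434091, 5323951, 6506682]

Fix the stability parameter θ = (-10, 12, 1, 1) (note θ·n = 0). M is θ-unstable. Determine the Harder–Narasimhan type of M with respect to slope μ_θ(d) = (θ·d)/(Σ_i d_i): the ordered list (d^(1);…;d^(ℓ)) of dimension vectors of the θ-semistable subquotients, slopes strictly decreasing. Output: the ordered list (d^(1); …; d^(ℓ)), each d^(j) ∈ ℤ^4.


Interval decomposition of M: I[1,1], I[1,4]^2, I[3,3]^2.
HN type (ℓ=3): μ^(1)=14/3; μ^(2)=1; μ^(3)=-10

((0, 2, 2, 2); (0, 0, 2, 0); (3, 0, 0, 0))


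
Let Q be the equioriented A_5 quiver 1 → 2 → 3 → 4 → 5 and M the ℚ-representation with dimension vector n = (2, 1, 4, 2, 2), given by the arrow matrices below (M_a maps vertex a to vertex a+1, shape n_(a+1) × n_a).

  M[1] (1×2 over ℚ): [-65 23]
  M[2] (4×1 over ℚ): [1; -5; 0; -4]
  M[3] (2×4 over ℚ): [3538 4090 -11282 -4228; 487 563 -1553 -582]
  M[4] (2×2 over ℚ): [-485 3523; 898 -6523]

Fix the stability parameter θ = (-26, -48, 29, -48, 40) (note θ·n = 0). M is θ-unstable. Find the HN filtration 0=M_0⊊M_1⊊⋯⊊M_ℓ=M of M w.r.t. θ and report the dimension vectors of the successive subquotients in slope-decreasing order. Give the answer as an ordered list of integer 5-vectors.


Barcode: M ≅ I[1,1], I[1,3], I[3,3], I[3,5]^2. HN layers by μ_θ (5 steps, strictly decreasing):
  μ^(1)=40; μ^(2)=29; μ^(3)=-19/2; μ^(4)=-26; μ^(5)=-37

((0, 0, 0, 0, 2); (0, 0, 2, 0, 0); (0, 0, 2, 2, 0); (1, 0, 0, 0, 0); (1, 1, 0, 0, 0))


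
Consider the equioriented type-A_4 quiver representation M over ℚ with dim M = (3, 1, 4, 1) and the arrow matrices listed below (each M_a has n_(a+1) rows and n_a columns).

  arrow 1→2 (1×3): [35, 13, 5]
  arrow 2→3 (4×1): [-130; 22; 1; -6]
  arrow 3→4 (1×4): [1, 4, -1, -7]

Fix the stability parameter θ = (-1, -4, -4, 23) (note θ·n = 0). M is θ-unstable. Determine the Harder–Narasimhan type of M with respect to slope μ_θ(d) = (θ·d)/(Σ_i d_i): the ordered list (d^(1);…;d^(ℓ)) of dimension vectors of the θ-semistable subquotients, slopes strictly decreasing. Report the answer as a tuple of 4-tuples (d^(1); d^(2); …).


Interval decomposition of M: I[1,1]^2, I[1,4], I[3,3]^3.
HN type (ℓ=4): μ^(1)=23; μ^(2)=-1; μ^(3)=-3; μ^(4)=-4

((0, 0, 0, 1); (2, 0, 0, 0); (1, 1, 1, 0); (0, 0, 3, 0))


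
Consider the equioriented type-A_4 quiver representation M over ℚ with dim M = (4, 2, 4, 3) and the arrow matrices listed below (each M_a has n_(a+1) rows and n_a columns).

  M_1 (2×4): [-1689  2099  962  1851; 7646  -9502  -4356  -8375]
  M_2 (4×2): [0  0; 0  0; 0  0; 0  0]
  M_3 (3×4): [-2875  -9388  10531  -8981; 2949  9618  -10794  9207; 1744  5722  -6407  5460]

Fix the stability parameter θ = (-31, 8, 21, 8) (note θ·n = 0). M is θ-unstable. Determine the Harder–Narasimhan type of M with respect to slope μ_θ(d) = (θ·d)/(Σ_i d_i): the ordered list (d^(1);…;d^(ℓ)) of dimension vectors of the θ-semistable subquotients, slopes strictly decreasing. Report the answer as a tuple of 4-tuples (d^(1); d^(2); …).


Barcode: M ≅ I[1,1]^2, I[1,2]^2, I[3,3]^2, I[3,4]^2, I[4,4]. HN layers by μ_θ (4 steps, strictly decreasing):
  μ^(1)=21; μ^(2)=29/2; μ^(3)=8; μ^(4)=-31

((0, 0, 2, 0); (0, 0, 2, 2); (0, 2, 0, 1); (4, 0, 0, 0))


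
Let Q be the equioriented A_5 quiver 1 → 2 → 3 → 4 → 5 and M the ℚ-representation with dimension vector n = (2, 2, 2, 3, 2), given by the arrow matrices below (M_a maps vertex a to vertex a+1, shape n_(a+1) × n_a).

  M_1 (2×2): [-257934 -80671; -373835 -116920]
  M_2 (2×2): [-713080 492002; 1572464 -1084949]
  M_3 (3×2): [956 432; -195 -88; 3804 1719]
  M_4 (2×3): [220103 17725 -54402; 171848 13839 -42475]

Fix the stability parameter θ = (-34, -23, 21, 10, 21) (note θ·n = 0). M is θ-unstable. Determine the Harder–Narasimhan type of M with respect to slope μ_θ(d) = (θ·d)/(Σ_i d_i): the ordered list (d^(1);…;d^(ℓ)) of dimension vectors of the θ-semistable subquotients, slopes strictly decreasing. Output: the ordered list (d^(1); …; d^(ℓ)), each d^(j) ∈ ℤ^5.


Barcode: M ≅ I[1,5]^2, I[4,4]. HN layers by μ_θ (5 steps, strictly decreasing):
  μ^(1)=21; μ^(2)=31/2; μ^(3)=10; μ^(4)=-23; μ^(5)=-34

((0, 0, 0, 0, 2); (0, 0, 2, 2, 0); (0, 0, 0, 1, 0); (0, 2, 0, 0, 0); (2, 0, 0, 0, 0))


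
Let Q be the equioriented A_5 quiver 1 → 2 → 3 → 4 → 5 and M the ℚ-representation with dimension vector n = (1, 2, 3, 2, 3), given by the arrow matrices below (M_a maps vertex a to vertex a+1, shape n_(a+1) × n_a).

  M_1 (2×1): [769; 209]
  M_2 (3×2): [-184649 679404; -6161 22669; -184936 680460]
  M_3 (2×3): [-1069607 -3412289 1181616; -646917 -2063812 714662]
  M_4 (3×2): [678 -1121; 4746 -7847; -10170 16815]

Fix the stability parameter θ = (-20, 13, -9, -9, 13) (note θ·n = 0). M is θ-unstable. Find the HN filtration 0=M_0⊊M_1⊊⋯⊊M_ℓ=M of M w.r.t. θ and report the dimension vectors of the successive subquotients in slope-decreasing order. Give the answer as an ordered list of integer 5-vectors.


Barcode: M ≅ I[1,5], I[2,4], I[3,3], I[5,5]^2. HN layers by μ_θ (4 steps, strictly decreasing):
  μ^(1)=13; μ^(2)=-5/3; μ^(3)=-9; μ^(4)=-20

((0, 0, 0, 0, 3); (0, 2, 2, 2, 0); (0, 0, 1, 0, 0); (1, 0, 0, 0, 0))


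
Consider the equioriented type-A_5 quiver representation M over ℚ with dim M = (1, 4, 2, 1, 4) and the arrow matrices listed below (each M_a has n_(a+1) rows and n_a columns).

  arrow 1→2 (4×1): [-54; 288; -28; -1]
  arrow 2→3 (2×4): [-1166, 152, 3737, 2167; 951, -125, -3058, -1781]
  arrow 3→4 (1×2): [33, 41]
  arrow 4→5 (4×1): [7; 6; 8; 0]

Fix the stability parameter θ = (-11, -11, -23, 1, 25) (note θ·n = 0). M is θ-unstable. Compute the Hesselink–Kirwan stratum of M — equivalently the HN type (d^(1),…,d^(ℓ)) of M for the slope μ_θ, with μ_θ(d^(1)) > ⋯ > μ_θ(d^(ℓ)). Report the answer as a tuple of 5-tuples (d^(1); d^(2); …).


Interval decomposition of M: I[1,5], I[2,2]^2, I[2,3], I[5,5]^3.
HN type (ℓ=5): μ^(1)=25; μ^(2)=1; μ^(3)=-11; μ^(4)=-15; μ^(5)=-17

((0, 0, 0, 0, 4); (0, 0, 0, 1, 0); (0, 2, 0, 0, 0); (1, 1, 1, 0, 0); (0, 1, 1, 0, 0))
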